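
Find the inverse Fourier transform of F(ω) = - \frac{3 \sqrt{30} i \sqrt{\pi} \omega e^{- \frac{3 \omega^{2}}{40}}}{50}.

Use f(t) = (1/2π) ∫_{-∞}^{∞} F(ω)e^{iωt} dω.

f(t) = 4 t e^{- \frac{10 t^{2}}{3}}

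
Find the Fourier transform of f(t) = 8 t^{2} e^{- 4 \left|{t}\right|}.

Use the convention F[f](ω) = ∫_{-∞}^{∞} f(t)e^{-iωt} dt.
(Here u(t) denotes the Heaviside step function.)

F(ω) = \frac{128 \left(16 - 3 \omega^{2}\right)}{\left(\omega^{2} + 16\right)^{3}}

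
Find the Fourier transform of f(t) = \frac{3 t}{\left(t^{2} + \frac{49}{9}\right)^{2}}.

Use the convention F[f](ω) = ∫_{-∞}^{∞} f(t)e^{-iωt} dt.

F(ω) = - \frac{9 i \pi \omega e^{- \frac{7 \left|{\omega}\right|}{3}}}{14}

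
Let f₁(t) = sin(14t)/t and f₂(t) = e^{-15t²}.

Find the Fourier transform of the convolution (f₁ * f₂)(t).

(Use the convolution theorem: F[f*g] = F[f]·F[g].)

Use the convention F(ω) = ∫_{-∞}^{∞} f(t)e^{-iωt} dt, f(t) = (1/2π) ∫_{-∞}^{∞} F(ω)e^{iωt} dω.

F[f₁*f₂](ω) = \begin{cases} \frac{\sqrt{15} \pi^{\frac{3}{2}} e^{- \frac{\omega^{2}}{60}}}{15} & \text{for}\: \omega > -14 \wedge \omega < 14 \\0 & \text{otherwise} \end{cases}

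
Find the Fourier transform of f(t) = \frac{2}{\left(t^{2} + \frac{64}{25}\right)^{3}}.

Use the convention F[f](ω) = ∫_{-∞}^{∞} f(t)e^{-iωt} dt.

F(ω) = \frac{125 \pi \left(64 \omega^{2} + 120 \left|{\omega}\right| + 75\right) e^{- \frac{8 \left|{\omega}\right|}{5}}}{131072}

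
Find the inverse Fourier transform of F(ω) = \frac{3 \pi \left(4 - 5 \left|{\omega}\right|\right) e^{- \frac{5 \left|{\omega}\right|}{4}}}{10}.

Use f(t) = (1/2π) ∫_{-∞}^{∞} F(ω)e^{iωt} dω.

f(t) = \frac{3 t^{2}}{\left(t^{2} + \frac{25}{16}\right)^{2}}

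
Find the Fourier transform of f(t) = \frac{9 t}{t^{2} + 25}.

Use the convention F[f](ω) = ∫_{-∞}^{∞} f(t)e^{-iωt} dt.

F(ω) = - 9 i \pi e^{- 5 \left|{\omega}\right|} \operatorname{sign}{\left(\omega \right)}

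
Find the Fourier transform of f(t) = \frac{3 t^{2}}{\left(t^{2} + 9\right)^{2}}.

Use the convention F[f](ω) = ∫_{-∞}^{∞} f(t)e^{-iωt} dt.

F(ω) = \frac{\pi \left(1 - 3 \left|{\omega}\right|\right) e^{- 3 \left|{\omega}\right|}}{2}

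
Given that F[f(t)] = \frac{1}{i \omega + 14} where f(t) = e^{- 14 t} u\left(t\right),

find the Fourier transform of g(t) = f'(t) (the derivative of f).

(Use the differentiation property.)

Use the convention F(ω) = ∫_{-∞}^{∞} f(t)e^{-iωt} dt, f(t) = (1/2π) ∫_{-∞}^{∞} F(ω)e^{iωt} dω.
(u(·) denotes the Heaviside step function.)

F[g](ω) = \frac{\omega}{\omega - 14 i}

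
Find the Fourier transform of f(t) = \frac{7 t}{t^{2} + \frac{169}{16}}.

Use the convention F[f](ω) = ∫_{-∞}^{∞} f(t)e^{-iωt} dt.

F(ω) = - 7 i \pi e^{- \frac{13 \left|{\omega}\right|}{4}} \operatorname{sign}{\left(\omega \right)}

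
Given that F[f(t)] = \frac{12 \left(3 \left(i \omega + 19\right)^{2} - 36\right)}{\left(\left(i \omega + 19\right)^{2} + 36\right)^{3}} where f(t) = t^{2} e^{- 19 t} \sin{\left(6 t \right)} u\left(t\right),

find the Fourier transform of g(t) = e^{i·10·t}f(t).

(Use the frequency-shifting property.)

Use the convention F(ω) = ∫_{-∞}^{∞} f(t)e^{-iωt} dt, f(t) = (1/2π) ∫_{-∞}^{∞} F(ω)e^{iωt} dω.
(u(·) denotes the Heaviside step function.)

F[g](ω) = \frac{36 \left(\left(i \left(\omega - 10\right) + 19\right)^{2} - 12\right)}{\left(\left(i \left(\omega - 10\right) + 19\right)^{2} + 36\right)^{3}}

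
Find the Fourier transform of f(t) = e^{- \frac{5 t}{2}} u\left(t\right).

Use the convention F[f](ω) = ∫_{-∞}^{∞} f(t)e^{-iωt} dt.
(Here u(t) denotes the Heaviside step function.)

F(ω) = \frac{2}{2 i \omega + 5}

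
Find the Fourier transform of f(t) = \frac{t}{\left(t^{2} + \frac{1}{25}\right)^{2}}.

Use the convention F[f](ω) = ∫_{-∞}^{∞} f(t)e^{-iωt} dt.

F(ω) = - \frac{5 i \pi \omega e^{- \frac{\left|{\omega}\right|}{5}}}{2}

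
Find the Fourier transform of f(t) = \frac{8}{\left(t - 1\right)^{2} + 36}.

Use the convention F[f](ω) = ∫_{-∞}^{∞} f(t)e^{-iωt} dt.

F(ω) = \frac{4 \pi e^{- i \omega - 6 \left|{\omega}\right|}}{3}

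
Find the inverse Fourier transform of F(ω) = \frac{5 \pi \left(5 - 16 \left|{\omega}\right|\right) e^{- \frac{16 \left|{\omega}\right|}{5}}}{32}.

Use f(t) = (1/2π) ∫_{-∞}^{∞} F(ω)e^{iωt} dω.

f(t) = \frac{5 t^{2}}{\left(t^{2} + \frac{256}{25}\right)^{2}}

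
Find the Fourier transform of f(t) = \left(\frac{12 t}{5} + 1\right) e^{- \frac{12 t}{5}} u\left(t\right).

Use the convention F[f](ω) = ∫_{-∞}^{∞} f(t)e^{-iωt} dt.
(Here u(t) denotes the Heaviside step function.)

F(ω) = \frac{5 \left(- 5 i \omega - 24\right)}{25 \omega^{2} - 120 i \omega - 144}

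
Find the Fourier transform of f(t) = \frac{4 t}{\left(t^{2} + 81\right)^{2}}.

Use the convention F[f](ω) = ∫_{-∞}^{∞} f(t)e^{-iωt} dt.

F(ω) = - \frac{2 i \pi \omega e^{- 9 \left|{\omega}\right|}}{9}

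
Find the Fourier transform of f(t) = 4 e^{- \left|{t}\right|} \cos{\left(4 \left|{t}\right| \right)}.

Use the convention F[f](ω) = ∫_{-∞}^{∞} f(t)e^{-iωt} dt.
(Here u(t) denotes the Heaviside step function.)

F(ω) = \frac{8 \left(\omega^{2} + 17\right)}{\omega^{4} - 30 \omega^{2} + 289}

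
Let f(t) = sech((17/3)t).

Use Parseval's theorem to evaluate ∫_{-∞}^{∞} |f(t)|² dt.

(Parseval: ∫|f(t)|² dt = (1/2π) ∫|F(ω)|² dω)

∫|f(t)|² dt = \frac{6}{17}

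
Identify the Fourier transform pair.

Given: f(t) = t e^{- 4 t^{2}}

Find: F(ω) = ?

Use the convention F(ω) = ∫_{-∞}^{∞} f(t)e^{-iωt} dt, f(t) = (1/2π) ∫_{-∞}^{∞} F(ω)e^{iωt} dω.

F(ω) = - \frac{i \sqrt{\pi} \omega e^{- \frac{\omega^{2}}{16}}}{16}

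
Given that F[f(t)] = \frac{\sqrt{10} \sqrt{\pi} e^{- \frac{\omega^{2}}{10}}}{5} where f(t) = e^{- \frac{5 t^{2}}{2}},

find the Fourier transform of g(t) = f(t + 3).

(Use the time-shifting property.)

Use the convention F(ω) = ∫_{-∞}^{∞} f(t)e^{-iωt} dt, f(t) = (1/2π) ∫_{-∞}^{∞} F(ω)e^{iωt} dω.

F[g](ω) = \frac{\sqrt{10} \sqrt{\pi} e^{\frac{\omega \left(- \omega + 30 i\right)}{10}}}{5}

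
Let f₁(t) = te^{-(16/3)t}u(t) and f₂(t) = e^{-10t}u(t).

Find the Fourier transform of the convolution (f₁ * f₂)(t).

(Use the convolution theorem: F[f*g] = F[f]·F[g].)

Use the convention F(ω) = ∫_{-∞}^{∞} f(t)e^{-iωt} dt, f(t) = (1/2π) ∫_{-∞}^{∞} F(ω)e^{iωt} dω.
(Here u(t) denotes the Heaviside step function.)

F[f₁*f₂](ω) = \frac{9}{\left(i \omega + 10\right) \left(3 i \omega + 16\right)^{2}}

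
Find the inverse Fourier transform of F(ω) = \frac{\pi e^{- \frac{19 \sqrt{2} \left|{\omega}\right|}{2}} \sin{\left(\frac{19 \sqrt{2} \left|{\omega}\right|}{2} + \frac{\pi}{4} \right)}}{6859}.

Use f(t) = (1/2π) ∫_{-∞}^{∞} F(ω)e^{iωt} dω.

f(t) = \frac{1}{t^{4} + 130321}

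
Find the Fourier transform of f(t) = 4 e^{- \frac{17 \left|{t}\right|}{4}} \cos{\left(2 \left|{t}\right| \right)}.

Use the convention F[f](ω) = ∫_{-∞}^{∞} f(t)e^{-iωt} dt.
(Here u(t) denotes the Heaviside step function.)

F(ω) = \frac{544 \left(16 \omega^{2} + 353\right)}{256 \omega^{4} + 7200 \omega^{2} + 124609}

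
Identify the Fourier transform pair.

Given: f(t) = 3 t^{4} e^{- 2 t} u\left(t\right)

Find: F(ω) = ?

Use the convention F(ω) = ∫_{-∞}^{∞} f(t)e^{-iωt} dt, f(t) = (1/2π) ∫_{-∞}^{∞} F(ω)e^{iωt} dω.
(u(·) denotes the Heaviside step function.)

F(ω) = \frac{72}{\left(i \omega + 2\right)^{5}}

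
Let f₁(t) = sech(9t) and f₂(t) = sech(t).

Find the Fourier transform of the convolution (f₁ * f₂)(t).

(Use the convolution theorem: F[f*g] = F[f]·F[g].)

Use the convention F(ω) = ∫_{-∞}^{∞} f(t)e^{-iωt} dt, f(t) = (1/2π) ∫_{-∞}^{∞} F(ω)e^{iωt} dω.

F[f₁*f₂](ω) = \frac{\pi^{2}}{9 \cosh{\left(\frac{\pi \omega}{18} \right)} \cosh{\left(\frac{\pi \omega}{2} \right)}}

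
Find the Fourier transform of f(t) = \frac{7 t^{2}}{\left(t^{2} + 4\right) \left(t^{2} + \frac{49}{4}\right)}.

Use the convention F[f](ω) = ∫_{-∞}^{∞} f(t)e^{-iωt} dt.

F(ω) = - \frac{56 \pi e^{- 2 \left|{\omega}\right|}}{33} + \frac{98 \pi e^{- \frac{7 \left|{\omega}\right|}{2}}}{33}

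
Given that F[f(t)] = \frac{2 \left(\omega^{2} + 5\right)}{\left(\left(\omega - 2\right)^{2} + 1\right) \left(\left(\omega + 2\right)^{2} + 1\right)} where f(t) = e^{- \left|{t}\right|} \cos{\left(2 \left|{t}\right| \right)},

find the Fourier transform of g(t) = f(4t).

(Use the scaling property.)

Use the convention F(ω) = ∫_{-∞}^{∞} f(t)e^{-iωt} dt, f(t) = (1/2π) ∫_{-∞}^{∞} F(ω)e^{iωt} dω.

F[g](ω) = \frac{8 \left(\omega^{2} + 80\right)}{\omega^{4} - 96 \omega^{2} + 6400}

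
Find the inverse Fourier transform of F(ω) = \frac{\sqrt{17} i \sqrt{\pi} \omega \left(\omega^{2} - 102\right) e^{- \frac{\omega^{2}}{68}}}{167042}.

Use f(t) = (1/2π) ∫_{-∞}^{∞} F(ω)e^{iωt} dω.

f(t) = 4 t^{3} e^{- 17 t^{2}}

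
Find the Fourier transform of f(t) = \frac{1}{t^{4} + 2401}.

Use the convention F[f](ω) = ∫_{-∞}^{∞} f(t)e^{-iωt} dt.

F(ω) = \frac{\pi e^{- \frac{7 \sqrt{2} \left|{\omega}\right|}{2}} \sin{\left(\frac{7 \sqrt{2} \left|{\omega}\right|}{2} + \frac{\pi}{4} \right)}}{343}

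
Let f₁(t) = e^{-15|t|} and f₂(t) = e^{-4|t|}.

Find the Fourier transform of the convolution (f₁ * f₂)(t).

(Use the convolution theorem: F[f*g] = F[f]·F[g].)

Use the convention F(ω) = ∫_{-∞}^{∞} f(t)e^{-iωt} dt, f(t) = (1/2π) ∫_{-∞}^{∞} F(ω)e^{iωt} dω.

F[f₁*f₂](ω) = \frac{240}{\left(\omega^{2} + 16\right) \left(\omega^{2} + 225\right)}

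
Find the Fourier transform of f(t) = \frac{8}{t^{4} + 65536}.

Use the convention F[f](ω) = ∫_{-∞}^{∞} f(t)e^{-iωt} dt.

F(ω) = \frac{\pi e^{- 8 \sqrt{2} \left|{\omega}\right|} \sin{\left(8 \sqrt{2} \left|{\omega}\right| + \frac{\pi}{4} \right)}}{512}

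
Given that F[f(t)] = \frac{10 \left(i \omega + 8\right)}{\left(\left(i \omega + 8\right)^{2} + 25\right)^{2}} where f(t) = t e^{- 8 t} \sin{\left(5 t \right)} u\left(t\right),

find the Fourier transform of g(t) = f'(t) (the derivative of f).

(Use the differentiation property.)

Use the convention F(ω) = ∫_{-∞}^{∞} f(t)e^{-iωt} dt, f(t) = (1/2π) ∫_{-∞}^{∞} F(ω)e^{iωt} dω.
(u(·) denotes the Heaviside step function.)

F[g](ω) = \frac{10 i \omega \left(i \omega + 8\right)}{\left(\left(i \omega + 8\right)^{2} + 25\right)^{2}}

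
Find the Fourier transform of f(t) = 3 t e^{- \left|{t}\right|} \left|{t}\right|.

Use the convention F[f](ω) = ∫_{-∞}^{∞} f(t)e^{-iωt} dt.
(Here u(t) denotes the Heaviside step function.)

F(ω) = \frac{12 i \omega \left(\omega^{2} - 3\right)}{\left(\omega^{2} + 1\right)^{3}}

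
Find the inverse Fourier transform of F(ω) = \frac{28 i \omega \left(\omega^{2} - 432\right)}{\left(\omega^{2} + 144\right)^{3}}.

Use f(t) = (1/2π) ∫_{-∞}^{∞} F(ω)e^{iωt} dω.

f(t) = 7 t e^{- 12 \left|{t}\right|} \left|{t}\right|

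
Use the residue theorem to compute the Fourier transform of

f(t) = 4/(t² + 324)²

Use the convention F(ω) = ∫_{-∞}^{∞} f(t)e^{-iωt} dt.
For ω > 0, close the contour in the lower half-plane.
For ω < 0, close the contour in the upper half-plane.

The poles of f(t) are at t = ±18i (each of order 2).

Let g(z) = f(z)e^{-iωz}; for large |z| the factor e^{-iωz} decays in the lower half-plane when ω > 0 and in the upper half-plane when ω < 0.

Case ω > 0 (lower half-plane, clockwise contour ⇒ F(ω) = -2πi·ΣRes):
  Res_{z = - 18 i} g(z) = \frac{i \left(18 \omega + 1\right) e^{- 18 \omega}}{5832} (pole of order 2)
  F(ω) = -2πi·ΣRes = \frac{\pi \left(18 \omega + 1\right) e^{- 18 \omega}}{2916}

Case ω < 0 (upper half-plane, counterclockwise contour ⇒ F(ω) = +2πi·ΣRes):
  Res_{z = 18 i} g(z) = \frac{i \left(18 \omega - 1\right) e^{18 \omega}}{5832} (pole of order 2)
  F(ω) = 2πi·ΣRes = \frac{\pi \left(1 - 18 \omega\right) e^{18 \omega}}{2916}

Both cases combine into a single formula in |ω|:

F(ω) = \frac{\pi \left(18 \left|{\omega}\right| + 1\right) e^{- 18 \left|{\omega}\right|}}{2916}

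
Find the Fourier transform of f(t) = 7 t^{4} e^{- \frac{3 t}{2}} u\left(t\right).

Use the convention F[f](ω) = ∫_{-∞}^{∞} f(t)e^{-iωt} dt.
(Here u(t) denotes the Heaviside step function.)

F(ω) = \frac{5376}{\left(2 i \omega + 3\right)^{5}}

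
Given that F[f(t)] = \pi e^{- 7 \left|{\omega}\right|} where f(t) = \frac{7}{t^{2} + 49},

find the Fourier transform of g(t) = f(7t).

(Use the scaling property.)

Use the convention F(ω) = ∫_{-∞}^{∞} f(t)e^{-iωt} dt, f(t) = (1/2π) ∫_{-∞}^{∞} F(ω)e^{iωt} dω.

F[g](ω) = \frac{\pi e^{- \left|{\omega}\right|}}{7}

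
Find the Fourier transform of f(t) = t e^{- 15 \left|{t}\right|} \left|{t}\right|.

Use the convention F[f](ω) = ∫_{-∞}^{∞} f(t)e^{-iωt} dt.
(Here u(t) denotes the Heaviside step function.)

F(ω) = \frac{4 i \omega \left(\omega^{2} - 675\right)}{\left(\omega^{2} + 225\right)^{3}}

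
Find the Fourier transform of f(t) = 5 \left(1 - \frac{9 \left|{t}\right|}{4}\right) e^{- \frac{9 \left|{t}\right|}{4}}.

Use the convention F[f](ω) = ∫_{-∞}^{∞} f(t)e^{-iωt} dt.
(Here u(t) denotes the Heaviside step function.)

F(ω) = \frac{11520 \omega^{2}}{\left(16 \omega^{2} + 81\right)^{2}}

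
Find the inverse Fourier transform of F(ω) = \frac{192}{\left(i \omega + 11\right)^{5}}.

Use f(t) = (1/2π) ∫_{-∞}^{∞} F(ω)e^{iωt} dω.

f(t) = 8 t^{4} e^{- 11 t} u\left(t\right)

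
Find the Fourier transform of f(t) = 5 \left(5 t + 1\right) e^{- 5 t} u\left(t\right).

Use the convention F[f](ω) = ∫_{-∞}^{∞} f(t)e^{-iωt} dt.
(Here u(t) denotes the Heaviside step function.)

F(ω) = \frac{5 \left(- i \omega - 10\right)}{\omega^{2} - 10 i \omega - 25}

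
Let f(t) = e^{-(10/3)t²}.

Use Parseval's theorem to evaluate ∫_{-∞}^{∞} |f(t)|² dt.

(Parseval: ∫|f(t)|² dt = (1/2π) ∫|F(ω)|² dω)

∫|f(t)|² dt = \frac{\sqrt{15} \sqrt{\pi}}{10}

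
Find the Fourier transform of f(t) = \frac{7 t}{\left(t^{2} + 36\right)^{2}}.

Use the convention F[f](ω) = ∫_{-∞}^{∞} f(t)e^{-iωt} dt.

F(ω) = - \frac{7 i \pi \omega e^{- 6 \left|{\omega}\right|}}{12}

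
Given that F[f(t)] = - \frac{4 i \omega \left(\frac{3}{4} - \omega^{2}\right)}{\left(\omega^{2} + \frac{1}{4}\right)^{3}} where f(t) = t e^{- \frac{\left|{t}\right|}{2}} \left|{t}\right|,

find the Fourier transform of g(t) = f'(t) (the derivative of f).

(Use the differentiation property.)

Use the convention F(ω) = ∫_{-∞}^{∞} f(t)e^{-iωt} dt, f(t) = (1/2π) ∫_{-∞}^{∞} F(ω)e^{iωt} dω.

F[g](ω) = \frac{\omega^{2} \left(192 - 256 \omega^{2}\right)}{\left(4 \omega^{2} + 1\right)^{3}}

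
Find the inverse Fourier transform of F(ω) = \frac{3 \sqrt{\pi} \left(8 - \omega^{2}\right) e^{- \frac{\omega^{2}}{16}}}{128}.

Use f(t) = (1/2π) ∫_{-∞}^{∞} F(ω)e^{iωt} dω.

f(t) = 3 t^{2} e^{- 4 t^{2}}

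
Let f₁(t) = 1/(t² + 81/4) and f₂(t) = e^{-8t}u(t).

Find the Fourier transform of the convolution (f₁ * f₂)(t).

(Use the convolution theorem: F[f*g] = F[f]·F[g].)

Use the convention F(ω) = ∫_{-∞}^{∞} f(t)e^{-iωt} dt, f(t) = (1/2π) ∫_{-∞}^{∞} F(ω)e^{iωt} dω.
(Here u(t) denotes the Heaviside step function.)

F[f₁*f₂](ω) = \frac{2 \pi e^{- \frac{9 \left|{\omega}\right|}{2}}}{9 \left(i \omega + 8\right)}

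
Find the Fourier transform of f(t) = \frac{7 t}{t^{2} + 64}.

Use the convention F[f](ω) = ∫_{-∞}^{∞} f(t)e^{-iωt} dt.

F(ω) = - 7 i \pi e^{- 8 \left|{\omega}\right|} \operatorname{sign}{\left(\omega \right)}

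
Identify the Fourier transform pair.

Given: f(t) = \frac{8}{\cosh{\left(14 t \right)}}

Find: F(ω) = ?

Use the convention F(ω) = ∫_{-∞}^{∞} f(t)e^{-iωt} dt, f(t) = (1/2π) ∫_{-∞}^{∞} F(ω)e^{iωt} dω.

F(ω) = \frac{4 \pi}{7 \cosh{\left(\frac{\pi \omega}{28} \right)}}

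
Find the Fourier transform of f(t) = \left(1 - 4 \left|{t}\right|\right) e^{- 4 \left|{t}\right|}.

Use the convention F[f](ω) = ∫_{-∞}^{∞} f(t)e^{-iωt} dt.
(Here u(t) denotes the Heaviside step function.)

F(ω) = \frac{16 \omega^{2}}{\left(\omega^{2} + 16\right)^{2}}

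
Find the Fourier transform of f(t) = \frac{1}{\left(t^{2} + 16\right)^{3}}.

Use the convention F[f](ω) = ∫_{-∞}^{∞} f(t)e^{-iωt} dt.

F(ω) = \frac{\pi \left(16 \omega^{2} + 12 \left|{\omega}\right| + 3\right) e^{- 4 \left|{\omega}\right|}}{8192}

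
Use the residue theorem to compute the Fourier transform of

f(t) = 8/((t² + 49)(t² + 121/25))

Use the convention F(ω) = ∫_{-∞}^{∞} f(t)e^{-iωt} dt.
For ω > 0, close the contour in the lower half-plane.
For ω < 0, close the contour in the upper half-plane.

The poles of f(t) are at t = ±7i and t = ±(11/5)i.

Let g(z) = f(z)e^{-iωz}; for large |z| the factor e^{-iωz} decays in the lower half-plane when ω > 0 and in the upper half-plane when ω < 0.

Case ω > 0 (lower half-plane, clockwise contour ⇒ F(ω) = -2πi·ΣRes):
  Res_{z = - 7 i} g(z) = - \frac{25 i e^{- 7 \omega}}{1932}
  Res_{z = - \frac{11 i}{5}} g(z) = \frac{125 i e^{- \frac{11 \omega}{5}}}{3036}
  F(ω) = -2πi·ΣRes = - \frac{25 \pi e^{- 7 \omega}}{966} + \frac{125 \pi e^{- \frac{11 \omega}{5}}}{1518}

Case ω < 0 (upper half-plane, counterclockwise contour ⇒ F(ω) = +2πi·ΣRes):
  Res_{z = 7 i} g(z) = \frac{25 i e^{7 \omega}}{1932}
  Res_{z = \frac{11 i}{5}} g(z) = - \frac{125 i e^{\frac{11 \omega}{5}}}{3036}
  F(ω) = 2πi·ΣRes = \frac{25 \pi \left(35 e^{\frac{11 \omega}{5}} - 11 e^{7 \omega}\right)}{10626}

Both cases combine into a single formula in |ω|:

F(ω) = - \frac{25 \pi e^{- 7 \left|{\omega}\right|}}{966} + \frac{125 \pi e^{- \frac{11 \left|{\omega}\right|}{5}}}{1518}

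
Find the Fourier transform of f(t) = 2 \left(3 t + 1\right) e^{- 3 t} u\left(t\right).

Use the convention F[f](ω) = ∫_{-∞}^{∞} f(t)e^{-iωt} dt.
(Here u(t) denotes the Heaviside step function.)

F(ω) = \frac{2 \left(- i \omega - 6\right)}{\omega^{2} - 6 i \omega - 9}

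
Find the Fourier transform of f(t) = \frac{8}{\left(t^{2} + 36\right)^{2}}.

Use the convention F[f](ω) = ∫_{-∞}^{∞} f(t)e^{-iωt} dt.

F(ω) = \frac{\pi \left(6 \left|{\omega}\right| + 1\right) e^{- 6 \left|{\omega}\right|}}{54}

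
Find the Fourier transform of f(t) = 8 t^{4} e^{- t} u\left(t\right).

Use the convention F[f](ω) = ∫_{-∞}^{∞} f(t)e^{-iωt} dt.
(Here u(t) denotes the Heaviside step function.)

F(ω) = \frac{192}{\left(i \omega + 1\right)^{5}}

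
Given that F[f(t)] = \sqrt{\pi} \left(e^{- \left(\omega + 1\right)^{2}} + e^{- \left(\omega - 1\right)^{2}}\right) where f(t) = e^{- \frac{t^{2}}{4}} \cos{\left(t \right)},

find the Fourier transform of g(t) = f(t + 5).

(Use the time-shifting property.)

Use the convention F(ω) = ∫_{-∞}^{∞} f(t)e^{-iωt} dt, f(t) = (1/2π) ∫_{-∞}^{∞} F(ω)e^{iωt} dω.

F[g](ω) = \sqrt{\pi} \left(e^{4 \omega} + 1\right) e^{- \omega^{2} - 2 \omega + 5 i \omega - 1}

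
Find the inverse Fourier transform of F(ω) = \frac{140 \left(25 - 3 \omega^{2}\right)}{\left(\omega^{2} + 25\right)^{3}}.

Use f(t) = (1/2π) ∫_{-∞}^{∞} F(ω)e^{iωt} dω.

f(t) = 7 t^{2} e^{- 5 \left|{t}\right|}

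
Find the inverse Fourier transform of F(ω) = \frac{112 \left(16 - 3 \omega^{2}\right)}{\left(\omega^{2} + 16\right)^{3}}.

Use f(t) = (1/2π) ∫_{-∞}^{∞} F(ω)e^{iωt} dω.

f(t) = 7 t^{2} e^{- 4 \left|{t}\right|}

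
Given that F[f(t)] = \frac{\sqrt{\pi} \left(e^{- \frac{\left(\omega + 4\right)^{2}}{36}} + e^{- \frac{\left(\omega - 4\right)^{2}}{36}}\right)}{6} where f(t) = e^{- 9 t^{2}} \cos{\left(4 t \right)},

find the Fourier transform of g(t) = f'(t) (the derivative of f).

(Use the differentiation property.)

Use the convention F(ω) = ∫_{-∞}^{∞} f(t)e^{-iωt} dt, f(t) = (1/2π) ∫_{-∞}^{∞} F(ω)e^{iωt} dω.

F[g](ω) = \frac{i \sqrt{\pi} \omega \left(e^{\frac{4 \omega}{9}} + 1\right) e^{- \frac{\omega^{2}}{36} - \frac{2 \omega}{9} - \frac{4}{9}}}{6}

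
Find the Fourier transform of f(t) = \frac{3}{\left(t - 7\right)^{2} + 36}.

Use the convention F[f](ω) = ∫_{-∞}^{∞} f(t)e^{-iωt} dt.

F(ω) = \frac{\pi e^{- 7 i \omega - 6 \left|{\omega}\right|}}{2}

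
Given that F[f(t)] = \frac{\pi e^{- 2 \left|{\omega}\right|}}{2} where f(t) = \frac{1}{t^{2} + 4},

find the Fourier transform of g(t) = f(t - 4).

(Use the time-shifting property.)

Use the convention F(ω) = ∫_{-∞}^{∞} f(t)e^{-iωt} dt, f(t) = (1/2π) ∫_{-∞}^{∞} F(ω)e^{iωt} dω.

F[g](ω) = \frac{\pi e^{- 4 i \omega - 2 \left|{\omega}\right|}}{2}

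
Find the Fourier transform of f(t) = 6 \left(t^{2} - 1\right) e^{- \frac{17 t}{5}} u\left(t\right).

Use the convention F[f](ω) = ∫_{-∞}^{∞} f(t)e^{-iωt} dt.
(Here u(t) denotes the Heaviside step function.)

F(ω) = \frac{30 \left(250 i \omega - \left(5 i \omega + 17\right)^{3} + 850\right)}{\left(5 i \omega + 17\right)^{4}}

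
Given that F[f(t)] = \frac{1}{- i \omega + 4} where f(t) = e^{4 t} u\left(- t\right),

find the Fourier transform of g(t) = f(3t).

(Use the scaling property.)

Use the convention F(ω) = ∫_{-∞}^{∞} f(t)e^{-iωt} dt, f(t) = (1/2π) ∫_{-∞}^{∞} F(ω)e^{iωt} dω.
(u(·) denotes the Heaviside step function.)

F[g](ω) = \frac{i}{\omega + 12 i}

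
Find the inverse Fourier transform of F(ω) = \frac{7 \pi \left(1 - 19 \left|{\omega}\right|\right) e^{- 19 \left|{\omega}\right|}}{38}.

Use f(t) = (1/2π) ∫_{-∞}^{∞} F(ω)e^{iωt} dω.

f(t) = \frac{7 t^{2}}{\left(t^{2} + 361\right)^{2}}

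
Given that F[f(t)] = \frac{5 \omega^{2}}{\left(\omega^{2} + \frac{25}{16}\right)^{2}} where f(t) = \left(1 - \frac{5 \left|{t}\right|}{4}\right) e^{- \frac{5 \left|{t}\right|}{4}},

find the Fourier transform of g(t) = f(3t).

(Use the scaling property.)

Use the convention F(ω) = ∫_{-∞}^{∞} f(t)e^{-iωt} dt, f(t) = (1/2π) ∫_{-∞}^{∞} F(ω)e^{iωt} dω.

F[g](ω) = \frac{3840 \omega^{2}}{\left(16 \omega^{2} + 225\right)^{2}}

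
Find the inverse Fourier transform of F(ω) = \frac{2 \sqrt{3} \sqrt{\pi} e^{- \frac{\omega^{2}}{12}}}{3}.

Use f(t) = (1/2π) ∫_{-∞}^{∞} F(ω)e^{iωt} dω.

f(t) = 2 e^{- 3 t^{2}}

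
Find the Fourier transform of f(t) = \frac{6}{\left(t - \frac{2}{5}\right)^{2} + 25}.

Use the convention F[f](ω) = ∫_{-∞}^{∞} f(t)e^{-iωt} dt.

F(ω) = \frac{6 \pi e^{- \frac{2 i \omega}{5} - 5 \left|{\omega}\right|}}{5}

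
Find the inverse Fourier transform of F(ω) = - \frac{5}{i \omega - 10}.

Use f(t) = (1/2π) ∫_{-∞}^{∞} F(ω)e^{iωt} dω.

f(t) = 5 e^{10 t} u\left(- t\right)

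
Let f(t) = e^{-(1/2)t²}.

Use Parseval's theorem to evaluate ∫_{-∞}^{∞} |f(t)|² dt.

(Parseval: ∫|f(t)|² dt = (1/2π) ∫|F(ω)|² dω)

∫|f(t)|² dt = \sqrt{\pi}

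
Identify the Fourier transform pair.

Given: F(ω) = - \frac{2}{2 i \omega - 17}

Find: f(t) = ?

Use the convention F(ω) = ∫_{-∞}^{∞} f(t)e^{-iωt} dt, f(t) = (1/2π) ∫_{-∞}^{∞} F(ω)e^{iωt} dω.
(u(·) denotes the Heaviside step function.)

f(t) = e^{\frac{17 t}{2}} u\left(- t\right)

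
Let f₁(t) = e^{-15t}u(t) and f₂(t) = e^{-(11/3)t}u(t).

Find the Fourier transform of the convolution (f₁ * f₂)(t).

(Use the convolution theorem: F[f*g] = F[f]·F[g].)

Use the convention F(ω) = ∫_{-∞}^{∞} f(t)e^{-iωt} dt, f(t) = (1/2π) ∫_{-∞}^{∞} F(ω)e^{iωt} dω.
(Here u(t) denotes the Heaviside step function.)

F[f₁*f₂](ω) = \frac{3}{\left(i \omega + 15\right) \left(3 i \omega + 11\right)}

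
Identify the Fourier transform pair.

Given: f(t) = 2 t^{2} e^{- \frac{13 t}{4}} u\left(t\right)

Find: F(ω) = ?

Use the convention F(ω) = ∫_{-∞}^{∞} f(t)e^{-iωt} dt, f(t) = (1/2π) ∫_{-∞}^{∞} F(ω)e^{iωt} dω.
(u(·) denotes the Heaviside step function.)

F(ω) = \frac{256}{\left(4 i \omega + 13\right)^{3}}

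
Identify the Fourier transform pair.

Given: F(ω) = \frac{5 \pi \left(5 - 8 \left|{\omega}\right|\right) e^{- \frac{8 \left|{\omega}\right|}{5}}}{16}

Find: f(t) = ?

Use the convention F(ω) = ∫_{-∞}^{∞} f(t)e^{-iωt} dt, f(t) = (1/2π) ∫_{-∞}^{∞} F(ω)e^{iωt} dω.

f(t) = \frac{5 t^{2}}{\left(t^{2} + \frac{64}{25}\right)^{2}}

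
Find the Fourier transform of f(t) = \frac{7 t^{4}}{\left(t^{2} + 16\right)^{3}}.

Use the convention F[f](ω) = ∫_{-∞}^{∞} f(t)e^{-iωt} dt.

F(ω) = \frac{7 \pi \left(16 \omega^{2} - 20 \left|{\omega}\right| + 3\right) e^{- 4 \left|{\omega}\right|}}{32}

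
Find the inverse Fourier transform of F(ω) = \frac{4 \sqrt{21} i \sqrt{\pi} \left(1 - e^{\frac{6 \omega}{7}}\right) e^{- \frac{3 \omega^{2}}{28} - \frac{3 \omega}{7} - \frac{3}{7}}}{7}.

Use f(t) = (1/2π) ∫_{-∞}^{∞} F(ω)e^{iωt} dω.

f(t) = 8 e^{- \frac{7 t^{2}}{3}} \sin{\left(2 t \right)}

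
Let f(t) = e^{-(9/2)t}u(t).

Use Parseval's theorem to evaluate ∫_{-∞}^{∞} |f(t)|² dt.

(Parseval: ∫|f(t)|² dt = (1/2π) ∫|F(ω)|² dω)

∫|f(t)|² dt = \frac{1}{9}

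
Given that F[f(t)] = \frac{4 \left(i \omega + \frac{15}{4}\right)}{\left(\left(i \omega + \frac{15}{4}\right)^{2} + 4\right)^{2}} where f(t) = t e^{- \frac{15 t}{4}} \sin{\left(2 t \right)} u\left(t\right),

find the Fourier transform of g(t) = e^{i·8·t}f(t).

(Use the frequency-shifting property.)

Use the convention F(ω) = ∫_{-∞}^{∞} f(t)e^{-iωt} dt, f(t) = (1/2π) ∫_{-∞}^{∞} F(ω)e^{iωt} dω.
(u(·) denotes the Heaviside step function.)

F[g](ω) = \frac{256 \left(4 i \left(\omega - 8\right) + 15\right)}{\left(\left(4 i \left(\omega - 8\right) + 15\right)^{2} + 64\right)^{2}}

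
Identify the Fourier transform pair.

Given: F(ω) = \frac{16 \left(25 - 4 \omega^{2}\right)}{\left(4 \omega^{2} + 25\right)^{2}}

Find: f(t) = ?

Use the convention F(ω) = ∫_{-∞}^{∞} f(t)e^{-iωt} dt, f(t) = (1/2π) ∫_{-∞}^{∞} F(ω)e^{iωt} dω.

f(t) = 2 e^{- \frac{5 \left|{t}\right|}{2}} \left|{t}\right|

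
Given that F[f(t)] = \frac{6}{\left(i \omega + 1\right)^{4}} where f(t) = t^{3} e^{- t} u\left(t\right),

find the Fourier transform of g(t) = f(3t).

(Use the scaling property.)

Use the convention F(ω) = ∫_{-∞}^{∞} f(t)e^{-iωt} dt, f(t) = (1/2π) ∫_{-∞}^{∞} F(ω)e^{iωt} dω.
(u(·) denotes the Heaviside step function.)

F[g](ω) = \frac{162}{\left(i \omega + 3\right)^{4}}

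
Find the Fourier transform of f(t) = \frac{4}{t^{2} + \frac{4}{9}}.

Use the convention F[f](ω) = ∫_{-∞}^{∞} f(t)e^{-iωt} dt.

F(ω) = 6 \pi e^{- \frac{2 \left|{\omega}\right|}{3}}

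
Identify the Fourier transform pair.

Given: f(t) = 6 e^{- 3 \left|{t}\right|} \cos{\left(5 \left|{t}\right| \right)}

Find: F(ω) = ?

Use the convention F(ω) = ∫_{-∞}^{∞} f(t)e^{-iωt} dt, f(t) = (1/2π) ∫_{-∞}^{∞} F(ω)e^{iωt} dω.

F(ω) = \frac{36 \left(\omega^{2} + 34\right)}{\omega^{4} - 32 \omega^{2} + 1156}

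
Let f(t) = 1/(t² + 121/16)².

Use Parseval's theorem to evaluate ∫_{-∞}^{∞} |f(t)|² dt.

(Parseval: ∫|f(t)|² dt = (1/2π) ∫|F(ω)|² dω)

∫|f(t)|² dt = \frac{5120 \pi}{19487171}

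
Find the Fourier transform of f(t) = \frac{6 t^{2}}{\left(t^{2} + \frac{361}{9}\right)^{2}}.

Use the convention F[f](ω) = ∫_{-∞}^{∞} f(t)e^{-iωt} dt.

F(ω) = \frac{3 \pi \left(3 - 19 \left|{\omega}\right|\right) e^{- \frac{19 \left|{\omega}\right|}{3}}}{19}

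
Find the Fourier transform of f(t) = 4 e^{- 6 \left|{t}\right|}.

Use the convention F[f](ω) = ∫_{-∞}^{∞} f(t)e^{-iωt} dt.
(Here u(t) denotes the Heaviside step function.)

F(ω) = \frac{48}{\omega^{2} + 36}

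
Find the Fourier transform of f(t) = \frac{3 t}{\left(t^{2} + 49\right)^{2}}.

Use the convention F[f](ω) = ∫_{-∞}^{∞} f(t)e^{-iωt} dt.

F(ω) = - \frac{3 i \pi \omega e^{- 7 \left|{\omega}\right|}}{14}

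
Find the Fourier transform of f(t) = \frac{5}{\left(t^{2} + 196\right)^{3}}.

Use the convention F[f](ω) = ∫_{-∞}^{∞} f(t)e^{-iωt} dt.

F(ω) = \frac{5 \pi \left(196 \omega^{2} + 42 \left|{\omega}\right| + 3\right) e^{- 14 \left|{\omega}\right|}}{4302592}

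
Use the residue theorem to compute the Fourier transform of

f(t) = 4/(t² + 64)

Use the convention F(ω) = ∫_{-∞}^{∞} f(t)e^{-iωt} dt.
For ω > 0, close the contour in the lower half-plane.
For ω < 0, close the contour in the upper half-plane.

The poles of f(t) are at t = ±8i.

Let g(z) = f(z)e^{-iωz}; for large |z| the factor e^{-iωz} decays in the lower half-plane when ω > 0 and in the upper half-plane when ω < 0.

Case ω > 0 (lower half-plane, clockwise contour ⇒ F(ω) = -2πi·ΣRes):
  Res_{z = - 8 i} g(z) = \frac{i e^{- 8 \omega}}{4}
  F(ω) = -2πi·ΣRes = \frac{\pi e^{- 8 \omega}}{2}

Case ω < 0 (upper half-plane, counterclockwise contour ⇒ F(ω) = +2πi·ΣRes):
  Res_{z = 8 i} g(z) = - \frac{i e^{8 \omega}}{4}
  F(ω) = 2πi·ΣRes = \frac{\pi e^{8 \omega}}{2}

Both cases combine into a single formula in |ω|:

F(ω) = \frac{\pi e^{- 8 \left|{\omega}\right|}}{2}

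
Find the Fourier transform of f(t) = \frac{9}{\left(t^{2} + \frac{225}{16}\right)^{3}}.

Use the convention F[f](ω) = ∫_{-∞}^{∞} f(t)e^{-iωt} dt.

F(ω) = \frac{8 \pi \left(75 \omega^{2} + 60 \left|{\omega}\right| + 16\right) e^{- \frac{15 \left|{\omega}\right|}{4}}}{28125}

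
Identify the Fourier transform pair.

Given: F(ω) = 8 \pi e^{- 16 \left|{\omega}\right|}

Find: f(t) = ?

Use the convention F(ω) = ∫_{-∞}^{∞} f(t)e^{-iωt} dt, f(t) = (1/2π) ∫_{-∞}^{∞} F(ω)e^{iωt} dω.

f(t) = \frac{128}{t^{2} + 256}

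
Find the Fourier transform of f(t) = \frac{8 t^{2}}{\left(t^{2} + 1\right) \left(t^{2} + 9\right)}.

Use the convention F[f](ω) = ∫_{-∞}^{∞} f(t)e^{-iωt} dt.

F(ω) = \pi \left(3 - e^{2 \left|{\omega}\right|}\right) e^{- 3 \left|{\omega}\right|}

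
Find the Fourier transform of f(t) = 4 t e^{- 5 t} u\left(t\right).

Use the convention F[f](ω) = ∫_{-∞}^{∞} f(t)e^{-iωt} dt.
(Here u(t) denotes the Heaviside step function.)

F(ω) = \frac{4}{\left(i \omega + 5\right)^{2}}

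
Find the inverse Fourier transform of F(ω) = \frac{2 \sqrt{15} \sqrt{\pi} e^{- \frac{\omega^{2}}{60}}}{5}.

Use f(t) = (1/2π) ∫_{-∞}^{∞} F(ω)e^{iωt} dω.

f(t) = 6 e^{- 15 t^{2}}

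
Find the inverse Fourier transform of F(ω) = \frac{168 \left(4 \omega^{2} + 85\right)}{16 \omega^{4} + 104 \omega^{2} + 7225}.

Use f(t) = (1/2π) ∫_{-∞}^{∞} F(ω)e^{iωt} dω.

f(t) = 6 e^{- \frac{7 \left|{t}\right|}{2}} \cos{\left(3 \left|{t}\right| \right)}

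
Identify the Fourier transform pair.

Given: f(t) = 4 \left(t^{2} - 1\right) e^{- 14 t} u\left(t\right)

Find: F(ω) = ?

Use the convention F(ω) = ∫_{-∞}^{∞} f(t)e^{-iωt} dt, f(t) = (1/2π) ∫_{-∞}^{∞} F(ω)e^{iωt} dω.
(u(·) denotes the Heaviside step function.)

F(ω) = \frac{4 \left(2 i \omega - \left(i \omega + 14\right)^{3} + 28\right)}{\left(i \omega + 14\right)^{4}}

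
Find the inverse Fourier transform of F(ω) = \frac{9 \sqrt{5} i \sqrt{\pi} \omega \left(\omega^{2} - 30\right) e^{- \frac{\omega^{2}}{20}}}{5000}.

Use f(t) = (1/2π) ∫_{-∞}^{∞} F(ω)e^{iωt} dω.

f(t) = 9 t^{3} e^{- 5 t^{2}}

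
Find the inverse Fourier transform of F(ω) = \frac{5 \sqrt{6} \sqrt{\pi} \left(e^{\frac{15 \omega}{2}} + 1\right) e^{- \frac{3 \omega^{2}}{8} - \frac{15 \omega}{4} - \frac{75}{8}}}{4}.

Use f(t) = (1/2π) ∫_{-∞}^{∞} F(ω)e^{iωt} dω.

f(t) = 5 e^{- \frac{2 t^{2}}{3}} \cos{\left(5 t \right)}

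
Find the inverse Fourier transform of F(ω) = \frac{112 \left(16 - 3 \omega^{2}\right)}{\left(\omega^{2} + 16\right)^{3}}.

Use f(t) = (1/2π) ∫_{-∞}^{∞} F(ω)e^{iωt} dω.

f(t) = 7 t^{2} e^{- 4 \left|{t}\right|}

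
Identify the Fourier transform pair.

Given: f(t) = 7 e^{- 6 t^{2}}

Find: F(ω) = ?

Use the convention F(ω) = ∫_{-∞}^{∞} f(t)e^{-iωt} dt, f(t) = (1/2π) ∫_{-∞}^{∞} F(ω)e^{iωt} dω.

F(ω) = \frac{7 \sqrt{6} \sqrt{\pi} e^{- \frac{\omega^{2}}{24}}}{6}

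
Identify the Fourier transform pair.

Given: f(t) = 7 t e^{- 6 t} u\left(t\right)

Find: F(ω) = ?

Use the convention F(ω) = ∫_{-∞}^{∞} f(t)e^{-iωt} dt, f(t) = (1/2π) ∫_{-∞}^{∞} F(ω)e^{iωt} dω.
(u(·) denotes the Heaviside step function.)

F(ω) = \frac{7}{\left(i \omega + 6\right)^{2}}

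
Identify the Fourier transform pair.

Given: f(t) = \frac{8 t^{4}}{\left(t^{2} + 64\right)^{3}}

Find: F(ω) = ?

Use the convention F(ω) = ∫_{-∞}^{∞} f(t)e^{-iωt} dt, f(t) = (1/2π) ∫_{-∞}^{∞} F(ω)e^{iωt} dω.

F(ω) = \frac{\pi \left(64 \omega^{2} - 40 \left|{\omega}\right| + 3\right) e^{- 8 \left|{\omega}\right|}}{8}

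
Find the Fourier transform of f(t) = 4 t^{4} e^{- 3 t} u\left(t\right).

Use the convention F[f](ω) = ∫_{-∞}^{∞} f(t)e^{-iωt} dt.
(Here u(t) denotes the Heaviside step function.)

F(ω) = \frac{96}{\left(i \omega + 3\right)^{5}}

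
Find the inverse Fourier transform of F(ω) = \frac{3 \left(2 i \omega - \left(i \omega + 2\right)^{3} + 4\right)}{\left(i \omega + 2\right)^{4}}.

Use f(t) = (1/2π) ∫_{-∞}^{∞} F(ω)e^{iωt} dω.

f(t) = 3 \left(t^{2} - 1\right) e^{- 2 t} u\left(t\right)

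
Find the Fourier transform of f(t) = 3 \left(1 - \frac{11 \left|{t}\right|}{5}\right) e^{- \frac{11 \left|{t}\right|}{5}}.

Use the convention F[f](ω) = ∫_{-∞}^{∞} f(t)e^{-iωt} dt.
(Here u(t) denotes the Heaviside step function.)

F(ω) = \frac{16500 \omega^{2}}{\left(25 \omega^{2} + 121\right)^{2}}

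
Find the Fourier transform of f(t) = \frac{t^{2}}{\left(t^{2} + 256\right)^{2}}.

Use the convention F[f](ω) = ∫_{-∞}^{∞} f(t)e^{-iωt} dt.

F(ω) = \frac{\pi \left(1 - 16 \left|{\omega}\right|\right) e^{- 16 \left|{\omega}\right|}}{32}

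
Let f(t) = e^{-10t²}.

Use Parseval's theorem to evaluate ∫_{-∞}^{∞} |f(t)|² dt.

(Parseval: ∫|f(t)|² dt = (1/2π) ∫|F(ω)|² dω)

∫|f(t)|² dt = \frac{\sqrt{5} \sqrt{\pi}}{10}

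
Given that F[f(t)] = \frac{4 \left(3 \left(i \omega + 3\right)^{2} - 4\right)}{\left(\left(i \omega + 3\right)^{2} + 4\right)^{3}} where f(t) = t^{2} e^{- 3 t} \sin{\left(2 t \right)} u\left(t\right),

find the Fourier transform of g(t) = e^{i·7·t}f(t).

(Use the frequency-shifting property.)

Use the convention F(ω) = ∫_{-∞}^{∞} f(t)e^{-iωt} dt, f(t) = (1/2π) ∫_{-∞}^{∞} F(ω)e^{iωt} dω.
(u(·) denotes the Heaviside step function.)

F[g](ω) = \frac{4 \left(3 \left(i \left(\omega - 7\right) + 3\right)^{2} - 4\right)}{\left(\left(i \left(\omega - 7\right) + 3\right)^{2} + 4\right)^{3}}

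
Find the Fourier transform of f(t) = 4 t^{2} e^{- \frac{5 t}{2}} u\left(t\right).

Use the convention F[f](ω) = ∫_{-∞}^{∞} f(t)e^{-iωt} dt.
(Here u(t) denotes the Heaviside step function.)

F(ω) = \frac{64}{\left(2 i \omega + 5\right)^{3}}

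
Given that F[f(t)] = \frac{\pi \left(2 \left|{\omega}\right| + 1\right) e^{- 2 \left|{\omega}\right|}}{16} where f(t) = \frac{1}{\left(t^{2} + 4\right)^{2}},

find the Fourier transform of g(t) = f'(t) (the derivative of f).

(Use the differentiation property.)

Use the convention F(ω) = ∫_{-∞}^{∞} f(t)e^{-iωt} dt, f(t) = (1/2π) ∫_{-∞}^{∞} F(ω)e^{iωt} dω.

F[g](ω) = \frac{i \pi \omega \left(2 \left|{\omega}\right| + 1\right) e^{- 2 \left|{\omega}\right|}}{16}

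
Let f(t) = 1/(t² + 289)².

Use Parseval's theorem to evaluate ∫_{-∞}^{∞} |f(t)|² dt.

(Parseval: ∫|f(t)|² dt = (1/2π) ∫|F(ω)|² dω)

∫|f(t)|² dt = \frac{5 \pi}{6565418768}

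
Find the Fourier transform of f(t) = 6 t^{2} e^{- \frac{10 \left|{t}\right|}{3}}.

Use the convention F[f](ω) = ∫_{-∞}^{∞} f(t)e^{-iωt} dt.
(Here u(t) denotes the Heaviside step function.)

F(ω) = \frac{6480 \left(100 - 27 \omega^{2}\right)}{\left(9 \omega^{2} + 100\right)^{3}}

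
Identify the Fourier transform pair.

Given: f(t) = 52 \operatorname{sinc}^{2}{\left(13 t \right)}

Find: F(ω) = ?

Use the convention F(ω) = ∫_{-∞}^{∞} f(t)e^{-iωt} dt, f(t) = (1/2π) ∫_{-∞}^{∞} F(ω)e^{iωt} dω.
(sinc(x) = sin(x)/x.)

F(ω) = \begin{cases} \frac{2 \pi \left(26 - \left|{\omega}\right|\right)}{13} & \text{for}\: \omega > -26 \wedge \omega < 26 \\0 & \text{otherwise} \end{cases}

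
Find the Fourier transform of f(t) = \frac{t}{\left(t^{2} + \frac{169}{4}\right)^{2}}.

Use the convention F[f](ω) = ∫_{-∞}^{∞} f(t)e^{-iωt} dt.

F(ω) = - \frac{i \pi \omega e^{- \frac{13 \left|{\omega}\right|}{2}}}{13}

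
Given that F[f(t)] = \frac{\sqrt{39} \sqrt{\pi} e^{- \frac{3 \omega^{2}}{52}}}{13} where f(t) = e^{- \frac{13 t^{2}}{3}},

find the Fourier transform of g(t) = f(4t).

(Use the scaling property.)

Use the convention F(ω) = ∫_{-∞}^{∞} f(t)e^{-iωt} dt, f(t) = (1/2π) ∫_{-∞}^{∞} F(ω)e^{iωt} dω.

F[g](ω) = \frac{\sqrt{39} \sqrt{\pi} e^{- \frac{3 \omega^{2}}{832}}}{52}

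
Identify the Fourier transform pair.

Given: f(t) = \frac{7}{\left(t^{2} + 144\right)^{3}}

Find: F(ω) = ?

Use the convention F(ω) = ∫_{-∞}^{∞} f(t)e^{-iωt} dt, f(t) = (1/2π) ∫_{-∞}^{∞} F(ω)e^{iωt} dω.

F(ω) = \frac{7 \pi \left(48 \omega^{2} + 12 \left|{\omega}\right| + 1\right) e^{- 12 \left|{\omega}\right|}}{663552}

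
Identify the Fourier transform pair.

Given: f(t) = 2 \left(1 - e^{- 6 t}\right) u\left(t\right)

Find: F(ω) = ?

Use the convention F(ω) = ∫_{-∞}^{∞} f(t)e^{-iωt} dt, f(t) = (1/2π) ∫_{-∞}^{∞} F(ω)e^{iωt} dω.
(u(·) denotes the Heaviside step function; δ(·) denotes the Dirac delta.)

F(ω) = 2 \pi \delta\left(\omega\right) - \frac{12 i}{\omega \left(i \omega + 6\right)}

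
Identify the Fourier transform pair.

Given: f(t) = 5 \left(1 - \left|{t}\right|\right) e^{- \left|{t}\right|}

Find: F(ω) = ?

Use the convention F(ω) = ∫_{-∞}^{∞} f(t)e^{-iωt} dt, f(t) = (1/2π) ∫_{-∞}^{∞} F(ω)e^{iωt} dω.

F(ω) = \frac{20 \omega^{2}}{\left(\omega^{2} + 1\right)^{2}}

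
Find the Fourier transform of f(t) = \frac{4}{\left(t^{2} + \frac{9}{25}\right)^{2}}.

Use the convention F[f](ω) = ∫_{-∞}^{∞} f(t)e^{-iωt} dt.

F(ω) = \frac{50 \pi \left(3 \left|{\omega}\right| + 5\right) e^{- \frac{3 \left|{\omega}\right|}{5}}}{27}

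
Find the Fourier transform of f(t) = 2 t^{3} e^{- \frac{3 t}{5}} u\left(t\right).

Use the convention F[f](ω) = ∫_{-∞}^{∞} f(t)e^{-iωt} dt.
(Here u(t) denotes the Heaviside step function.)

F(ω) = \frac{7500}{\left(5 i \omega + 3\right)^{4}}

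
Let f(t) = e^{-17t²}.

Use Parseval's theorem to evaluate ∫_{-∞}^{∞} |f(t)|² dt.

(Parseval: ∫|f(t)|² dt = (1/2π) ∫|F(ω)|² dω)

∫|f(t)|² dt = \frac{\sqrt{34} \sqrt{\pi}}{34}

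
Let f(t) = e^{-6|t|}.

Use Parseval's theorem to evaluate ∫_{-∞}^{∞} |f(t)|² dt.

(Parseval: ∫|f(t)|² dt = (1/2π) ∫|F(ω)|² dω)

∫|f(t)|² dt = \frac{1}{6}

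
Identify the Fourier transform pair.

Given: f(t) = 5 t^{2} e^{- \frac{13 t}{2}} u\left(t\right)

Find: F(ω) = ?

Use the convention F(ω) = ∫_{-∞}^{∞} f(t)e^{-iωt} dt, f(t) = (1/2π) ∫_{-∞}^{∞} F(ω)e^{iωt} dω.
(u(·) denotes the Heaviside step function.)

F(ω) = \frac{80}{\left(2 i \omega + 13\right)^{3}}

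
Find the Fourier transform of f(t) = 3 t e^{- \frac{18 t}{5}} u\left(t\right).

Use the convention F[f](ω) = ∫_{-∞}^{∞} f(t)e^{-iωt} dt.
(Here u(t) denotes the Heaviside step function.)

F(ω) = \frac{75}{\left(5 i \omega + 18\right)^{2}}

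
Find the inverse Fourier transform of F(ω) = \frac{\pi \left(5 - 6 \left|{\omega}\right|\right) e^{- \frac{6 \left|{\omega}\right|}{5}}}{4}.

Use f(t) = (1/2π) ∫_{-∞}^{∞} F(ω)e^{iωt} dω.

f(t) = \frac{3 t^{2}}{\left(t^{2} + \frac{36}{25}\right)^{2}}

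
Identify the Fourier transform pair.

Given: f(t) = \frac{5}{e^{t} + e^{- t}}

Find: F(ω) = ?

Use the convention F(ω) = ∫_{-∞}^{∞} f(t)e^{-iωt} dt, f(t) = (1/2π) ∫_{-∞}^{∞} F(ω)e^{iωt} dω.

F(ω) = \frac{5 \pi}{2 \cosh{\left(\frac{\pi \omega}{2} \right)}}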